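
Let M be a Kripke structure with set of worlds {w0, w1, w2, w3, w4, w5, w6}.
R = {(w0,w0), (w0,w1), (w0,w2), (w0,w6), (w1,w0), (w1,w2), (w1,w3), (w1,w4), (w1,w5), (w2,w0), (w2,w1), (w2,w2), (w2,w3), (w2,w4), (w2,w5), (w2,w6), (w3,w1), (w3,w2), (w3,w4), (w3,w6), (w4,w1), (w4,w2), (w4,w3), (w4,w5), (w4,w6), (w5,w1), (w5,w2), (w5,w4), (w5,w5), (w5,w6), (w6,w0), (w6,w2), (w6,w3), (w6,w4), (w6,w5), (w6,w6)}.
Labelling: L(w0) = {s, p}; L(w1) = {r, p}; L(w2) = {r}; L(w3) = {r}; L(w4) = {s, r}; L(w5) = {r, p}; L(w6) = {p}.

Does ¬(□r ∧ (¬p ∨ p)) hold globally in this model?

Yes

Recall that □ψ holds at a world iff ψ holds at every accessible world, and ◇ψ holds iff ψ holds at some accessible world.
Let φ = ¬(□r ∧ (¬p ∨ p)). Evaluate φ at each world:
  w0 (successors {w0, w1, w2, w6}): φ is true.
  w1 (successors {w0, w2, w3, w4, w5}): φ is true.
  w2 (successors {w0, w1, w2, w3, w4, w5, w6}): φ is true.
  w3 (successors {w1, w2, w4, w6}): φ is true.
  w4 (successors {w1, w2, w3, w5, w6}): φ is true.
  w5 (successors {w1, w2, w4, w5, w6}): φ is true.
  w6 (successors {w0, w2, w3, w4, w5, w6}): φ is true.
For instance, at w5:
  At w5: □r ∧ (¬p ∨ p) is false, so ¬(□r ∧ (¬p ∨ p)) is true.
    At w5: □r is false, ¬p ∨ p is true, so □r ∧ (¬p ∨ p) is false.
      At w5: □r requires r at every successor {w1, w2, w4, w5, w6}.
        r fails at w6, so □r is false at w5.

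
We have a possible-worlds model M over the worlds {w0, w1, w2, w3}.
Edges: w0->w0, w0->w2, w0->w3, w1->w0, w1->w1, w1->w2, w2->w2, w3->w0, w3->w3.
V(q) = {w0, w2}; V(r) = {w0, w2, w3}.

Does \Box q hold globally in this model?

No

Let φ = \Box q. Evaluate φ at each world:
  w0 (successors {w0, w2, w3}): φ is false.
  w1 (successors {w0, w1, w2}): φ is false.
  w2 (successors {w2}): φ is true.
  w3 (successors {w0, w3}): φ is false.
Detail at w0 (counterexample):
  At w0: \Box q requires q at every successor {w0, w2, w3}.
    q fails at w3, so \Box q is false at w0.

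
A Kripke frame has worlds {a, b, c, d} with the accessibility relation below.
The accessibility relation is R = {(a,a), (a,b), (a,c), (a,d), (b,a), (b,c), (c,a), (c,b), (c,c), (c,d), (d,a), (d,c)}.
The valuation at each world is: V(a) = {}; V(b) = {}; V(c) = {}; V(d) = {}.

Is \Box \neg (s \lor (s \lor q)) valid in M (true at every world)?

Recall that \Box ψ holds at a world iff ψ holds at every accessible world, and \Diamond ψ holds iff ψ holds at some accessible world.
Let φ = \Box \neg (s \lor (s \lor q)). Evaluate φ at each world:
  a (successors {a, b, c, d}): φ is true.
  b (successors {a, c}): φ is true.
  c (successors {a, b, c, d}): φ is true.
  d (successors {a, c}): φ is true.
For instance, at a:
  At a: \Box \neg (s \lor (s \lor q)) requires \neg (s \lor (s \lor q)) at every successor {a, b, c, d}.
    At a: \neg (s \lor (s \lor q)) is true.
    At b: \neg (s \lor (s \lor q)) is true.
    At c: \neg (s \lor (s \lor q)) is true.
    At d: \neg (s \lor (s \lor q)) is true.
  So \Box \neg (s \lor (s \lor q)) is true at a.

Yes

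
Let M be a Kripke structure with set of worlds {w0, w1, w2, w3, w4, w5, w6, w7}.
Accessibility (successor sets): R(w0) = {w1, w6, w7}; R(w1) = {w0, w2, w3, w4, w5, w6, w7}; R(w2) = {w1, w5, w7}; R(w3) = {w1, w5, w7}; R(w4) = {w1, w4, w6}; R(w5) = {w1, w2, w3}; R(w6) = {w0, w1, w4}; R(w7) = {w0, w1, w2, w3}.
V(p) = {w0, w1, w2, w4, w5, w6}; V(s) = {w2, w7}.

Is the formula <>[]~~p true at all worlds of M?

No

Recall that []ψ holds at a world iff ψ holds at every accessible world, and <>ψ holds iff ψ holds at some accessible world.
Let φ = <>[]~~p. Evaluate φ at each world:
  w0 (successors {w1, w6, w7}): φ is true.
  w1 (successors {w0, w2, w3, w4, w5, w6, w7}): φ is true.
  w2 (successors {w1, w5, w7}): φ is false.
  w3 (successors {w1, w5, w7}): φ is false.
  w4 (successors {w1, w4, w6}): φ is true.
  w5 (successors {w1, w2, w3}): φ is false.
  w6 (successors {w0, w1, w4}): φ is true.
  w7 (successors {w0, w1, w2, w3}): φ is false.
Detail at w2 (counterexample):
  At w2: <>[]~~p requires []~~p at some successor in {w1, w5, w7}.
    At w1: []~~p is false.
    At w5: []~~p is false.
    At w7: []~~p is false.
  So <>[]~~p is false at w2.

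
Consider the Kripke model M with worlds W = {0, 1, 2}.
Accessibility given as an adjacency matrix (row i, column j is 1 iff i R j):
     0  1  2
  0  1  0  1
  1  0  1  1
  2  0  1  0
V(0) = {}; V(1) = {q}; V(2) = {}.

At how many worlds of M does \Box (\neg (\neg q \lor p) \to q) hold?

Let φ = \Box (\neg (\neg q \lor p) \to q). Evaluate φ at each world:
  0 (successors {0, 2}): φ is true.
  1 (successors {1, 2}): φ is true.
  2 (successors {1}): φ is true.
For instance, at 1:
  At 1: \Box (\neg (\neg q \lor p) \to q) requires \neg (\neg q \lor p) \to q at every successor {1, 2}.
    At 1: \neg (\neg q \lor p) \to q is true.
    At 2: \neg (\neg q \lor p) \to q is true.
  So \Box (\neg (\neg q \lor p) \to q) is true at 1.
Satisfying worlds: {0, 1, 2}

3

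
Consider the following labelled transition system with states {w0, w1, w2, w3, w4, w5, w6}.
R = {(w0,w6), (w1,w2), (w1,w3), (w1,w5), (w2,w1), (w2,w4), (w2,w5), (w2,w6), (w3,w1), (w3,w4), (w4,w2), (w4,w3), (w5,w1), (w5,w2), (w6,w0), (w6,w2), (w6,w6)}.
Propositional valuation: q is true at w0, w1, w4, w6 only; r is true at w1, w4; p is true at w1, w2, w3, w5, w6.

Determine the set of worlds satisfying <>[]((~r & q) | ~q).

Let φ = <>[]((~r & q) | ~q). Evaluate φ at each world:
  w0 (successors {w6}): φ is true.
  w1 (successors {w2, w3, w5}): φ is false.
  w2 (successors {w1, w4, w5, w6}): φ is true.
  w3 (successors {w1, w4}): φ is true.
  w4 (successors {w2, w3}): φ is false.
  w5 (successors {w1, w2}): φ is true.
  w6 (successors {w0, w2, w6}): φ is true.
For instance, at w5:
  At w5: <>[]((~r & q) | ~q) requires []((~r & q) | ~q) at some successor in {w1, w2}.
    []((~r & q) | ~q) holds at w1, so <>[]((~r & q) | ~q) is true at w5.
      At w1: []((~r & q) | ~q) requires (~r & q) | ~q at every successor {w2, w3, w5}.
        At w2: (~r & q) | ~q is true.
        At w3: (~r & q) | ~q is true.
        At w5: (~r & q) | ~q is true.
      So []((~r & q) | ~q) is true at w1.
Satisfying worlds: {w0, w2, w3, w5, w6}

w0, w2, w3, w5, w6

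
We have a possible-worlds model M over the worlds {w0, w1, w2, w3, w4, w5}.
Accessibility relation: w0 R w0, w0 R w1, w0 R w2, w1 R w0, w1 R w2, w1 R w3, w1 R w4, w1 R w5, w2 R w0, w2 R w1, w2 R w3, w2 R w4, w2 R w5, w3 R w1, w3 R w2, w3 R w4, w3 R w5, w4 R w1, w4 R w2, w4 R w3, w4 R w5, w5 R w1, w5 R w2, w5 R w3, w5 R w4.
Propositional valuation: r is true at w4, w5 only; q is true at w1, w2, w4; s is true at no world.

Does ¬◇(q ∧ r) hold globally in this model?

Let φ = ¬◇(q ∧ r). Evaluate φ at each world:
  w0 (successors {w0, w1, w2}): φ is true.
  w1 (successors {w0, w2, w3, w4, w5}): φ is false.
  w2 (successors {w0, w1, w3, w4, w5}): φ is false.
  w3 (successors {w1, w2, w4, w5}): φ is false.
  w4 (successors {w1, w2, w3, w5}): φ is true.
  w5 (successors {w1, w2, w3, w4}): φ is false.
Detail at w1 (counterexample):
  At w1: ◇(q ∧ r) is true, so ¬◇(q ∧ r) is false.
    At w1: ◇(q ∧ r) requires q ∧ r at some successor in {w0, w2, w3, w4, w5}.
      q ∧ r holds at w4, so ◇(q ∧ r) is true at w1.

No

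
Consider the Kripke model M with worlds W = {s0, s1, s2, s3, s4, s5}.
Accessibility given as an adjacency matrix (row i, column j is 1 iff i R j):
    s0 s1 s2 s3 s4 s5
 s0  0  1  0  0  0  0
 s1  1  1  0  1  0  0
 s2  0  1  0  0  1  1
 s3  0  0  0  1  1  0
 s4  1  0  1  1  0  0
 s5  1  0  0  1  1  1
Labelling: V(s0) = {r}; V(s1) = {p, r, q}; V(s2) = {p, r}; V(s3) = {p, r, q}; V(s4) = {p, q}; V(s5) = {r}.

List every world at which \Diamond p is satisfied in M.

s0, s1, s2, s3, s4, s5

Let φ = \Diamond p. Evaluate φ at each world:
  s0 (successors {s1}): φ is true.
  s1 (successors {s0, s1, s3}): φ is true.
  s2 (successors {s1, s4, s5}): φ is true.
  s3 (successors {s3, s4}): φ is true.
  s4 (successors {s0, s2, s3}): φ is true.
  s5 (successors {s0, s3, s4, s5}): φ is true.
For instance, at s3:
  At s3: \Diamond p requires p at some successor in {s3, s4}.
    p holds at s3, so \Diamond p is true at s3.
Satisfying worlds: {s0, s1, s2, s3, s4, s5}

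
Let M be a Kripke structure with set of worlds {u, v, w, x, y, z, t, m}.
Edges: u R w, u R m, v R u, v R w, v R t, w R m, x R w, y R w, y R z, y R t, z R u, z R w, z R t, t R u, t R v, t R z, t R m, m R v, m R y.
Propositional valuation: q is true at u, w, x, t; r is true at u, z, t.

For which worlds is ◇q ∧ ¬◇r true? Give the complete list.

Let φ = ◇q ∧ ¬◇r. Evaluate φ at each world:
  u (successors {w, m}): φ is true.
  v (successors {u, w, t}): φ is false.
  w (successors {m}): φ is false.
  x (successors {w}): φ is true.
  y (successors {w, z, t}): φ is false.
  z (successors {u, w, t}): φ is false.
  t (successors {u, v, z, m}): φ is false.
  m (successors {v, y}): φ is false.
For instance, at z:
  At z: ◇q is true, ¬◇r is false, so ◇q ∧ ¬◇r is false.
    At z: ◇q requires q at some successor in {u, w, t}.
      q holds at u, so ◇q is true at z.
    At z: ◇r is true, so ¬◇r is false.
      At z: ◇r requires r at some successor in {u, w, t}.
        r holds at u, so ◇r is true at z.
Satisfying worlds: {u, x}

u, x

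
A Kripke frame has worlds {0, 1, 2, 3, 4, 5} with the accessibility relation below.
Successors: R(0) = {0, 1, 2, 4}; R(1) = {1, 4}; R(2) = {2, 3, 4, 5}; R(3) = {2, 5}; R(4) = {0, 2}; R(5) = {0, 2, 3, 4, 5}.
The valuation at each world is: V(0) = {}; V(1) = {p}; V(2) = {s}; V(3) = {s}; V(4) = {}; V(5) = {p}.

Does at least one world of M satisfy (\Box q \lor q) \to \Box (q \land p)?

Yes

Let φ = (\Box q \lor q) \to \Box (q \land p). Evaluate φ at each world:
  0 (successors {0, 1, 2, 4}): φ is true.
  1 (successors {1, 4}): φ is true.
  2 (successors {2, 3, 4, 5}): φ is true.
  3 (successors {2, 5}): φ is true.
  4 (successors {0, 2}): φ is true.
  5 (successors {0, 2, 3, 4, 5}): φ is true.
Detail at 0 (witness):
  At 0: \Box q \lor q is false, \Box (q \land p) is false, so (\Box q \lor q) \to \Box (q \land p) is true.
    At 0: \Box q is false, q is false, so \Box q \lor q is false.
      At 0: \Box q requires q at every successor {0, 1, 2, 4}.
        q fails at 0, so \Box q is false at 0.
    At 0: \Box (q \land p) requires q \land p at every successor {0, 1, 2, 4}.
      q \land p fails at 0, so \Box (q \land p) is false at 0.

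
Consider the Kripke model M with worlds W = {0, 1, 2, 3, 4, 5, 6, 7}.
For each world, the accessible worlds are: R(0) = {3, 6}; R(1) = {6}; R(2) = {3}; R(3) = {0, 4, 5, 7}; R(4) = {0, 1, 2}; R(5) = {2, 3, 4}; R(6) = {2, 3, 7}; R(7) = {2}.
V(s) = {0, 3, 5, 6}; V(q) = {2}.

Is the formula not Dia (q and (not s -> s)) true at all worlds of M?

Yes

Recall that Dia ψ holds at a world iff ψ holds at some accessible world.
Let φ = not Dia (q and (not s -> s)). Evaluate φ at each world:
  0 (successors {3, 6}): φ is true.
  1 (successors {6}): φ is true.
  2 (successors {3}): φ is true.
  3 (successors {0, 4, 5, 7}): φ is true.
  4 (successors {0, 1, 2}): φ is true.
  5 (successors {2, 3, 4}): φ is true.
  6 (successors {2, 3, 7}): φ is true.
  7 (successors {2}): φ is true.
For instance, at 2:
  At 2: Dia (q and (not s -> s)) is false, so not Dia (q and (not s -> s)) is true.
    At 2: Dia (q and (not s -> s)) requires q and (not s -> s) at some successor in {3}.
      At 3: q and (not s -> s) is false.
    So Dia (q and (not s -> s)) is false at 2.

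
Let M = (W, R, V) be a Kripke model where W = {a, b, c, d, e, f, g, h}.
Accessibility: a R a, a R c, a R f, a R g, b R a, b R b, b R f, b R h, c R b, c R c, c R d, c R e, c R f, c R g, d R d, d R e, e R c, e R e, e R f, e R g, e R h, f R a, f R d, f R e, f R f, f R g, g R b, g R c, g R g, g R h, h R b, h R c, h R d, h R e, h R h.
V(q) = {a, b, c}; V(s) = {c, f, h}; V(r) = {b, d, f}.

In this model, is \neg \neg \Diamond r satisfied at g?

Yes

At g: \neg \Diamond r is false, so \neg \neg \Diamond r is true.
  At g: \Diamond r is true, so \neg \Diamond r is false.
    At g: \Diamond r requires r at some successor in {b, c, g, h}.
      r holds at b, so \Diamond r is true at g.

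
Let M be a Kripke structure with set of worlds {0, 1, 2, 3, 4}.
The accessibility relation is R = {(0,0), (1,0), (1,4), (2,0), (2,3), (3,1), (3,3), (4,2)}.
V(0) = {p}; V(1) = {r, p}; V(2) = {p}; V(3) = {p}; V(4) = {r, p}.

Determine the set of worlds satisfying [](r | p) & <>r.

1, 3

Recall that []ψ holds at a world iff ψ holds at every accessible world, and <>ψ holds iff ψ holds at some accessible world.
Let φ = [](r | p) & <>r. Evaluate φ at each world:
  0 (successors {0}): φ is false.
  1 (successors {0, 4}): φ is true.
  2 (successors {0, 3}): φ is false.
  3 (successors {1, 3}): φ is true.
  4 (successors {2}): φ is false.
For instance, at 0:
  At 0: [](r | p) is true, <>r is false, so [](r | p) & <>r is false.
    At 0: [](r | p) requires r | p at every successor {0}.
      At 0: r | p is true.
    So [](r | p) is true at 0.
    At 0: <>r requires r at some successor in {0}.
      At 0: r is false.
    So <>r is false at 0.
Satisfying worlds: {1, 3}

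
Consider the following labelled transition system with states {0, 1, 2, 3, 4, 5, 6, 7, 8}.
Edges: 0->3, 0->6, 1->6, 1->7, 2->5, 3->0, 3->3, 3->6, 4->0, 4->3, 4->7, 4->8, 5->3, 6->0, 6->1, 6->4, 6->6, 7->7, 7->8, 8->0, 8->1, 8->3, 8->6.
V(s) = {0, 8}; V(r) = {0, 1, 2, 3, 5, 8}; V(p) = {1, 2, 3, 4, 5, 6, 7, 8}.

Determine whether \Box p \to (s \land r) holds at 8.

Yes

Recall that \Box ψ holds at a world iff ψ holds at every accessible world, and \Diamond ψ holds iff ψ holds at some accessible world.
At 8: \Box p is false, s \land r is true, so \Box p \to (s \land r) is true.
  At 8: \Box p requires p at every successor {0, 1, 3, 6}.
    p fails at 0, so \Box p is false at 8.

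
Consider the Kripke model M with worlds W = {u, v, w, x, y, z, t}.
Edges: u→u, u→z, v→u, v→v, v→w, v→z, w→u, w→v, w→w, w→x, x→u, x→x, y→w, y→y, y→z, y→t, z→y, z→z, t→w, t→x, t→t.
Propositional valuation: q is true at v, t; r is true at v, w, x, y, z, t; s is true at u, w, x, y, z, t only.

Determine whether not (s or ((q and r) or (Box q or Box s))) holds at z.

No

At z: s or ((q and r) or (Box q or Box s)) is true, so not (s or ((q and r) or (Box q or Box s))) is false.
  At z: s is true, (q and r) or (Box q or Box s) is true, so s or ((q and r) or (Box q or Box s)) is true.
    At z: q and r is false, Box q or Box s is true, so (q and r) or (Box q or Box s) is true.
      At z: Box q is false, Box s is true, so Box q or Box s is true.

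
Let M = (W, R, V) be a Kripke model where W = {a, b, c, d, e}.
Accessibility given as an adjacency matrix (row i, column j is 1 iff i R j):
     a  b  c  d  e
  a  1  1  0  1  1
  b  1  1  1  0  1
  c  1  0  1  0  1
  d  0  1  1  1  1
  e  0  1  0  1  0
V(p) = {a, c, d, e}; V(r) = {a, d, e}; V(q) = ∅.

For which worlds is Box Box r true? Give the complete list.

Let φ = Box Box r. Evaluate φ at each world:
  a (successors {a, b, d, e}): φ is false.
  b (successors {a, b, c, e}): φ is false.
  c (successors {a, c, e}): φ is false.
  d (successors {b, c, d, e}): φ is false.
  e (successors {b, d}): φ is false.
For instance, at d:
  At d: Box Box r requires Box r at every successor {b, c, d, e}.
    Box r fails at b, so Box Box r is false at d.
      At b: Box r requires r at every successor {a, b, c, e}.
        r fails at b, so Box r is false at b.
Satisfying worlds: none.

none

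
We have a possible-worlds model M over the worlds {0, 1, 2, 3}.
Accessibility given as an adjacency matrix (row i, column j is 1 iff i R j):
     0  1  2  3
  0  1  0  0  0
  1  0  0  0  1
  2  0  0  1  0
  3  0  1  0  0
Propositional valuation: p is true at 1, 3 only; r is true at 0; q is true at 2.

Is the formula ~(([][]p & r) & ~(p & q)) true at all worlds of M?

Yes

Let φ = ~(([][]p & r) & ~(p & q)). Evaluate φ at each world:
  0 (successors {0}): φ is true.
  1 (successors {3}): φ is true.
  2 (successors {2}): φ is true.
  3 (successors {1}): φ is true.
For instance, at 3:
  At 3: ([][]p & r) & ~(p & q) is false, so ~(([][]p & r) & ~(p & q)) is true.
    At 3: [][]p & r is false, ~(p & q) is true, so ([][]p & r) & ~(p & q) is false.
      At 3: [][]p is true, r is false, so [][]p & r is false.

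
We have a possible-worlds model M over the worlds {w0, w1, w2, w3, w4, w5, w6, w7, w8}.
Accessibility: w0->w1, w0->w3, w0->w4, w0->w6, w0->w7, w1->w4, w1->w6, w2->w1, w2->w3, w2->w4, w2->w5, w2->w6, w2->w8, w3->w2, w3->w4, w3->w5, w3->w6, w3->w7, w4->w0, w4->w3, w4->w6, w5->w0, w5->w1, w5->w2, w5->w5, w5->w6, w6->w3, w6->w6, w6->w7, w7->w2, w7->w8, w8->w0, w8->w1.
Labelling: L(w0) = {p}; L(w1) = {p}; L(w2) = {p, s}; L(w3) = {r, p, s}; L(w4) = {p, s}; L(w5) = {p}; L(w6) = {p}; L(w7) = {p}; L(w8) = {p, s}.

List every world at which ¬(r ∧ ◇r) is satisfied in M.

w0, w1, w2, w3, w4, w5, w6, w7, w8

Recall that ◇ψ holds at a world iff ψ holds at some accessible world.
Let φ = ¬(r ∧ ◇r). Evaluate φ at each world:
  w0 (successors {w1, w3, w4, w6, w7}): φ is true.
  w1 (successors {w4, w6}): φ is true.
  w2 (successors {w1, w3, w4, w5, w6, w8}): φ is true.
  w3 (successors {w2, w4, w5, w6, w7}): φ is true.
  w4 (successors {w0, w3, w6}): φ is true.
  w5 (successors {w0, w1, w2, w5, w6}): φ is true.
  w6 (successors {w3, w6, w7}): φ is true.
  w7 (successors {w2, w8}): φ is true.
  w8 (successors {w0, w1}): φ is true.
For instance, at w5:
  At w5: r ∧ ◇r is false, so ¬(r ∧ ◇r) is true.
    At w5: r is false, ◇r is false, so r ∧ ◇r is false.
      At w5: ◇r requires r at some successor in {w0, w1, w2, w5, w6}.
        At w0: r is false.
        At w1: r is false.
        At w2: r is false.
        At w5: r is false.
        At w6: r is false.
      So ◇r is false at w5.
Satisfying worlds: {w0, w1, w2, w3, w4, w5, w6, w7, w8}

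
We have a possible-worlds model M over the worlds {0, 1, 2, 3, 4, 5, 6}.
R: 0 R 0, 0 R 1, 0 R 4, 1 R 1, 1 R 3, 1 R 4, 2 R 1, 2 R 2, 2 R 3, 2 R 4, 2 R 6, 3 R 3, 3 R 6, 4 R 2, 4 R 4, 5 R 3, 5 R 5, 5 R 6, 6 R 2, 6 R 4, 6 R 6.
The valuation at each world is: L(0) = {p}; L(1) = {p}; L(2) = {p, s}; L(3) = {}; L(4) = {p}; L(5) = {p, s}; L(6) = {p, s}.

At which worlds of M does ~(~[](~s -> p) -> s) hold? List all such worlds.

Let φ = ~(~[](~s -> p) -> s). Evaluate φ at each world:
  0 (successors {0, 1, 4}): φ is false.
  1 (successors {1, 3, 4}): φ is true.
  2 (successors {1, 2, 3, 4, 6}): φ is false.
  3 (successors {3, 6}): φ is true.
  4 (successors {2, 4}): φ is false.
  5 (successors {3, 5, 6}): φ is false.
  6 (successors {2, 4, 6}): φ is false.
For instance, at 5:
  At 5: ~[](~s -> p) -> s is true, so ~(~[](~s -> p) -> s) is false.
    At 5: ~[](~s -> p) is true, s is true, so ~[](~s -> p) -> s is true.
      At 5: [](~s -> p) is false, so ~[](~s -> p) is true.
Satisfying worlds: {1, 3}

1, 3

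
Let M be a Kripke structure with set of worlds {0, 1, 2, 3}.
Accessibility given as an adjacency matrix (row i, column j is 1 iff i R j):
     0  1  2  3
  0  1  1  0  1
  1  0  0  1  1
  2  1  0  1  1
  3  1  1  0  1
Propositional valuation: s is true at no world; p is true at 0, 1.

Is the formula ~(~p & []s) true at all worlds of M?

Yes

Let φ = ~(~p & []s). Evaluate φ at each world:
  0 (successors {0, 1, 3}): φ is true.
  1 (successors {2, 3}): φ is true.
  2 (successors {0, 2, 3}): φ is true.
  3 (successors {0, 1, 3}): φ is true.
For instance, at 0:
  At 0: ~p & []s is false, so ~(~p & []s) is true.
    At 0: ~p is false, []s is false, so ~p & []s is false.
      At 0: []s requires s at every successor {0, 1, 3}.
        s fails at 0, so []s is false at 0.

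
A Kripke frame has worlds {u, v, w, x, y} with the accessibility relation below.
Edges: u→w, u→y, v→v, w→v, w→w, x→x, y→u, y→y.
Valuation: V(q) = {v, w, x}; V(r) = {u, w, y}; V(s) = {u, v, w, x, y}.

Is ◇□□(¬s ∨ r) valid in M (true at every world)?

Let φ = ◇□□(¬s ∨ r). Evaluate φ at each world:
  u (successors {w, y}): φ is true.
  v (successors {v}): φ is false.
  w (successors {v, w}): φ is false.
  x (successors {x}): φ is false.
  y (successors {u, y}): φ is true.
Detail at v (counterexample):
  At v: ◇□□(¬s ∨ r) requires □□(¬s ∨ r) at some successor in {v}.
    At v: □□(¬s ∨ r) is false.
  So ◇□□(¬s ∨ r) is false at v.

No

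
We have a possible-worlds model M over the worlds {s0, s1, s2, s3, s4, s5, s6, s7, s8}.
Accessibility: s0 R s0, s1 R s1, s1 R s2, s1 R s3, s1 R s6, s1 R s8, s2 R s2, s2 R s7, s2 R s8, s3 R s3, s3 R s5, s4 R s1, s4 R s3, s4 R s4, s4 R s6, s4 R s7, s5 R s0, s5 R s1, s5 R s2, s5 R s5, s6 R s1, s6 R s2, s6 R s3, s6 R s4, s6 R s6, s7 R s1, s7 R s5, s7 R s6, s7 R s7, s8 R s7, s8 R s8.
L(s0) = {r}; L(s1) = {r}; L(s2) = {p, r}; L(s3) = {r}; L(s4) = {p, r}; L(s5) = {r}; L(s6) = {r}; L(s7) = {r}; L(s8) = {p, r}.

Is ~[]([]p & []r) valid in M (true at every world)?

Let φ = ~[]([]p & []r). Evaluate φ at each world:
  s0 (successors {s0}): φ is true.
  s1 (successors {s1, s2, s3, s6, s8}): φ is true.
  s2 (successors {s2, s7, s8}): φ is true.
  s3 (successors {s3, s5}): φ is true.
  s4 (successors {s1, s3, s4, s6, s7}): φ is true.
  s5 (successors {s0, s1, s2, s5}): φ is true.
  s6 (successors {s1, s2, s3, s4, s6}): φ is true.
  s7 (successors {s1, s5, s6, s7}): φ is true.
  s8 (successors {s7, s8}): φ is true.
For instance, at s5:
  At s5: []([]p & []r) is false, so ~[]([]p & []r) is true.
    At s5: []([]p & []r) requires []p & []r at every successor {s0, s1, s2, s5}.
      []p & []r fails at s0, so []([]p & []r) is false at s5.

Yes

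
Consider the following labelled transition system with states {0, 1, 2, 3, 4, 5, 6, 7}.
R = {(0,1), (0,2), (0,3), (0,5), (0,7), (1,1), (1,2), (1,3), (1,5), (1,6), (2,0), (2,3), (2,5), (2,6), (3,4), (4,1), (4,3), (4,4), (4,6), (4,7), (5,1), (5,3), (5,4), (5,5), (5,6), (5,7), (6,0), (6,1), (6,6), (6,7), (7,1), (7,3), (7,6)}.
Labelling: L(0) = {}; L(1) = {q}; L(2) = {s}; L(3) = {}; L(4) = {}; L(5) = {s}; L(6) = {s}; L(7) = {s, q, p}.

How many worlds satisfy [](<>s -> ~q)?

Let φ = [](<>s -> ~q). Evaluate φ at each world:
  0 (successors {1, 2, 3, 5, 7}): φ is false.
  1 (successors {1, 2, 3, 5, 6}): φ is false.
  2 (successors {0, 3, 5, 6}): φ is true.
  3 (successors {4}): φ is true.
  4 (successors {1, 3, 4, 6, 7}): φ is false.
  5 (successors {1, 3, 4, 5, 6, 7}): φ is false.
  6 (successors {0, 1, 6, 7}): φ is false.
  7 (successors {1, 3, 6}): φ is false.
For instance, at 0:
  At 0: [](<>s -> ~q) requires <>s -> ~q at every successor {1, 2, 3, 5, 7}.
    <>s -> ~q fails at 1, so [](<>s -> ~q) is false at 0.
      At 1: <>s is true, ~q is false, so <>s -> ~q is false.
Satisfying worlds: {2, 3}

2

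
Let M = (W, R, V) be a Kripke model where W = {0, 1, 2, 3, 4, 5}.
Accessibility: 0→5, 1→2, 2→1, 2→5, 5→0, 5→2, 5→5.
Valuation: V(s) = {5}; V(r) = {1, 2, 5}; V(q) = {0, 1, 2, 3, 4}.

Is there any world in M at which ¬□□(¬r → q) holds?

No

Let φ = ¬□□(¬r → q). Evaluate φ at each world:
  0 (successors {5}): φ is false.
  1 (successors {2}): φ is false.
  2 (successors {1, 5}): φ is false.
  3 (successors ∅): φ is false.
  4 (successors ∅): φ is false.
  5 (successors {0, 2, 5}): φ is false.
For instance, at 0:
  At 0: □□(¬r → q) is true, so ¬□□(¬r → q) is false.
    At 0: □□(¬r → q) requires □(¬r → q) at every successor {5}.
      At 5: □(¬r → q) is true.
    So □□(¬r → q) is true at 0.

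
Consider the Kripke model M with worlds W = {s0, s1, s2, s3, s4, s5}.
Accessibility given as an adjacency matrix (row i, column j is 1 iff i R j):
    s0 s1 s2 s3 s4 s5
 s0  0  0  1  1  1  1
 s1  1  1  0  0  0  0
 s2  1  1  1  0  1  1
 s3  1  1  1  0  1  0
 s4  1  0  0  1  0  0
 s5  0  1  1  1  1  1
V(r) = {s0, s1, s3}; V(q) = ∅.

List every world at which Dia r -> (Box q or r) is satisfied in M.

s0, s1, s3

Let φ = Dia r -> (Box q or r). Evaluate φ at each world:
  s0 (successors {s2, s3, s4, s5}): φ is true.
  s1 (successors {s0, s1}): φ is true.
  s2 (successors {s0, s1, s2, s4, s5}): φ is false.
  s3 (successors {s0, s1, s2, s4}): φ is true.
  s4 (successors {s0, s3}): φ is false.
  s5 (successors {s1, s2, s3, s4, s5}): φ is false.
For instance, at s4:
  At s4: Dia r is true, Box q or r is false, so Dia r -> (Box q or r) is false.
    At s4: Dia r requires r at some successor in {s0, s3}.
      r holds at s0, so Dia r is true at s4.
    At s4: Box q is false, r is false, so Box q or r is false.
      At s4: Box q requires q at every successor {s0, s3}.
        q fails at s0, so Box q is false at s4.
Satisfying worlds: {s0, s1, s3}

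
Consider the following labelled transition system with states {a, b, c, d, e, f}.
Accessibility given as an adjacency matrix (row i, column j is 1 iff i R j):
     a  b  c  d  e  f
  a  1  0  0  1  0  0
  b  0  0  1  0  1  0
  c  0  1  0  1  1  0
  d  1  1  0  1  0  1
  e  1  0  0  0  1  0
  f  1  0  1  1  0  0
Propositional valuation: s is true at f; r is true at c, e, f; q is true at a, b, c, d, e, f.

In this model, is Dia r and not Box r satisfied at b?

No

At b: Dia r is true, not Box r is false, so Dia r and not Box r is false.
  At b: Dia r requires r at some successor in {c, e}.
    r holds at c, so Dia r is true at b.
  At b: Box r is true, so not Box r is false.
    At b: Box r requires r at every successor {c, e}.
      At c: r is true.
      At e: r is true.
    So Box r is true at b.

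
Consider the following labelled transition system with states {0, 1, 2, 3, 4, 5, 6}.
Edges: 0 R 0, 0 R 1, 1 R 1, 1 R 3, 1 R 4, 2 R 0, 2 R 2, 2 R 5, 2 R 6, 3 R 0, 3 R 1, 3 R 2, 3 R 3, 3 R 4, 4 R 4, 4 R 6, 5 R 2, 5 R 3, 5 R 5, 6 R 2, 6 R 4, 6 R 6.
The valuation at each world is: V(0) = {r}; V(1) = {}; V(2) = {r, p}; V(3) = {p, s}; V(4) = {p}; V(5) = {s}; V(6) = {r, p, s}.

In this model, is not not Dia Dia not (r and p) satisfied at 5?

Recall that Dia ψ holds at a world iff ψ holds at some accessible world.
At 5: not Dia Dia not (r and p) is false, so not not Dia Dia not (r and p) is true.
  At 5: Dia Dia not (r and p) is true, so not Dia Dia not (r and p) is false.
    At 5: Dia Dia not (r and p) requires Dia not (r and p) at some successor in {2, 3, 5}.
      Dia not (r and p) holds at 2, so Dia Dia not (r and p) is true at 5.

Yes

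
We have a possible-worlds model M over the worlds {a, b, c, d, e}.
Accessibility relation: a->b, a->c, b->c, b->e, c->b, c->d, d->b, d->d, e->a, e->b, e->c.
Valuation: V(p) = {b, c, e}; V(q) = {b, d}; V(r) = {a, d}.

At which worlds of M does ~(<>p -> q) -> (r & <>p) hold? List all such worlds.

Recall that <>ψ holds at a world iff ψ holds at some accessible world.
Let φ = ~(<>p -> q) -> (r & <>p). Evaluate φ at each world:
  a (successors {b, c}): φ is true.
  b (successors {c, e}): φ is true.
  c (successors {b, d}): φ is false.
  d (successors {b, d}): φ is true.
  e (successors {a, b, c}): φ is false.
For instance, at a:
  At a: ~(<>p -> q) is true, r & <>p is true, so ~(<>p -> q) -> (r & <>p) is true.
    At a: <>p -> q is false, so ~(<>p -> q) is true.
      At a: <>p is true, q is false, so <>p -> q is false.
    At a: r is true, <>p is true, so r & <>p is true.
      At a: <>p requires p at some successor in {b, c}.
        p holds at b, so <>p is true at a.
Satisfying worlds: {a, b, d}

a, b, d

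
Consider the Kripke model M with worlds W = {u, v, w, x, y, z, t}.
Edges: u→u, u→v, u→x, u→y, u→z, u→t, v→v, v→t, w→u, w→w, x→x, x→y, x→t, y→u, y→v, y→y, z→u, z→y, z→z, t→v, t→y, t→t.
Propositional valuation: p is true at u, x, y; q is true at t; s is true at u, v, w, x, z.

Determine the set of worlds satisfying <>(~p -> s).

u, v, w, x, y, z, t

Let φ = <>(~p -> s). Evaluate φ at each world:
  u (successors {u, v, x, y, z, t}): φ is true.
  v (successors {v, t}): φ is true.
  w (successors {u, w}): φ is true.
  x (successors {x, y, t}): φ is true.
  y (successors {u, v, y}): φ is true.
  z (successors {u, y, z}): φ is true.
  t (successors {v, y, t}): φ is true.
For instance, at y:
  At y: <>(~p -> s) requires ~p -> s at some successor in {u, v, y}.
    ~p -> s holds at u, so <>(~p -> s) is true at y.
Satisfying worlds: {u, v, w, x, y, z, t}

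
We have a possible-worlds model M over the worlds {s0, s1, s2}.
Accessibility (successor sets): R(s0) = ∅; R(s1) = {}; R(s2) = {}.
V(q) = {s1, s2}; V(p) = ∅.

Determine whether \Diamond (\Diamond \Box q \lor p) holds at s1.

At s1: no accessible worlds, so \Diamond (\Diamond \Box q \lor p) is false.

No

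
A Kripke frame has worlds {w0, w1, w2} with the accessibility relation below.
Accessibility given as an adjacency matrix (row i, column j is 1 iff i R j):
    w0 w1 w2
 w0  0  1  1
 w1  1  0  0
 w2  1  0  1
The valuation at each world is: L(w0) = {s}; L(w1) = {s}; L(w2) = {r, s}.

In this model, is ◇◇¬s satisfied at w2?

No

Recall that ◇ψ holds at a world iff ψ holds at some accessible world.
At w2: ◇◇¬s requires ◇¬s at some successor in {w0, w2}.
  At w0: ◇¬s is false.
  At w2: ◇¬s is false.
So ◇◇¬s is false at w2.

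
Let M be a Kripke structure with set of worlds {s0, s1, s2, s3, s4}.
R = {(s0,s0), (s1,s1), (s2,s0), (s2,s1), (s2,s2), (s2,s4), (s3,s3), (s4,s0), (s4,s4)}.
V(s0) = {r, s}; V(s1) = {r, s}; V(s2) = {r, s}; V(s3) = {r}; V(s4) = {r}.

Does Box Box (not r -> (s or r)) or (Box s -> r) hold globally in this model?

Let φ = Box Box (not r -> (s or r)) or (Box s -> r). Evaluate φ at each world:
  s0 (successors {s0}): φ is true.
  s1 (successors {s1}): φ is true.
  s2 (successors {s0, s1, s2, s4}): φ is true.
  s3 (successors {s3}): φ is true.
  s4 (successors {s0, s4}): φ is true.
For instance, at s2:
  At s2: Box Box (not r -> (s or r)) is true, Box s -> r is true, so Box Box (not r -> (s or r)) or (Box s -> r) is true.
    At s2: Box Box (not r -> (s or r)) requires Box (not r -> (s or r)) at every successor {s0, s1, s2, s4}.
      At s0: Box (not r -> (s or r)) is true.
      At s1: Box (not r -> (s or r)) is true.
      At s2: Box (not r -> (s or r)) is true.
      At s4: Box (not r -> (s or r)) is true.
    So Box Box (not r -> (s or r)) is true at s2.
    At s2: Box s is false, r is true, so Box s -> r is true.
      At s2: Box s requires s at every successor {s0, s1, s2, s4}.
        s fails at s4, so Box s is false at s2.

Yes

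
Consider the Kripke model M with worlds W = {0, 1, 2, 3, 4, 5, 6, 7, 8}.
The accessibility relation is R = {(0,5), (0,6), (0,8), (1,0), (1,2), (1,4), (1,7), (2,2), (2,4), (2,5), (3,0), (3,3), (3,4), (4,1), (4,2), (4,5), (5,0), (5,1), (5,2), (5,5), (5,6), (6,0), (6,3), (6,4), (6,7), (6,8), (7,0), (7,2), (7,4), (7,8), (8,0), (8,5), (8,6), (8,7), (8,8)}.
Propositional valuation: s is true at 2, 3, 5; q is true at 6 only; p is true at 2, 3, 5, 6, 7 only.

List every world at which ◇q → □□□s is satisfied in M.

Recall that □ψ holds at a world iff ψ holds at every accessible world, and ◇ψ holds iff ψ holds at some accessible world.
Let φ = ◇q → □□□s. Evaluate φ at each world:
  0 (successors {5, 6, 8}): φ is false.
  1 (successors {0, 2, 4, 7}): φ is true.
  2 (successors {2, 4, 5}): φ is true.
  3 (successors {0, 3, 4}): φ is true.
  4 (successors {1, 2, 5}): φ is true.
  5 (successors {0, 1, 2, 5, 6}): φ is false.
  6 (successors {0, 3, 4, 7, 8}): φ is true.
  7 (successors {0, 2, 4, 8}): φ is true.
  8 (successors {0, 5, 6, 7, 8}): φ is false.
For instance, at 7:
  At 7: ◇q is false, □□□s is false, so ◇q → □□□s is true.
    At 7: ◇q requires q at some successor in {0, 2, 4, 8}.
      At 0: q is false.
      At 2: q is false.
      At 4: q is false.
      At 8: q is false.
    So ◇q is false at 7.
    At 7: □□□s requires □□s at every successor {0, 2, 4, 8}.
      □□s fails at 0, so □□□s is false at 7.
Satisfying worlds: {1, 2, 3, 4, 6, 7}

1, 2, 3, 4, 6, 7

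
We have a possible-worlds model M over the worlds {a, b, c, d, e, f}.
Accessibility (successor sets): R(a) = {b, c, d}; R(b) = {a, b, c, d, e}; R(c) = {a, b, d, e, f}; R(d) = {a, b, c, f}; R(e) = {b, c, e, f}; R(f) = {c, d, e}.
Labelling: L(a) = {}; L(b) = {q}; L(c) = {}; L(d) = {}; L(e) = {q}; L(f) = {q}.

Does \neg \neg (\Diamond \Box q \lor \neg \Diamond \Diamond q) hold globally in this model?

No

Let φ = \neg \neg (\Diamond \Box q \lor \neg \Diamond \Diamond q). Evaluate φ at each world:
  a (successors {b, c, d}): φ is false.
  b (successors {a, b, c, d, e}): φ is false.
  c (successors {a, b, d, e, f}): φ is false.
  d (successors {a, b, c, f}): φ is false.
  e (successors {b, c, e, f}): φ is false.
  f (successors {c, d, e}): φ is false.
Detail at a (counterexample):
  At a: \neg (\Diamond \Box q \lor \neg \Diamond \Diamond q) is true, so \neg \neg (\Diamond \Box q \lor \neg \Diamond \Diamond q) is false.
    At a: \Diamond \Box q \lor \neg \Diamond \Diamond q is false, so \neg (\Diamond \Box q \lor \neg \Diamond \Diamond q) is true.
      At a: \Diamond \Box q is false, \neg \Diamond \Diamond q is false, so \Diamond \Box q \lor \neg \Diamond \Diamond q is false.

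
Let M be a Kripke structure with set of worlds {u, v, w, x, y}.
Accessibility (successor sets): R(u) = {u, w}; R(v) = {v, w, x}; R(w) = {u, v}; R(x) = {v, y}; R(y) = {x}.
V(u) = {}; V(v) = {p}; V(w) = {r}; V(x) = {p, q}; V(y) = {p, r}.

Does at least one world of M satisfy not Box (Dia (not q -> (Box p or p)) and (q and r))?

Yes

Let φ = not Box (Dia (not q -> (Box p or p)) and (q and r)). Evaluate φ at each world:
  u (successors {u, w}): φ is true.
  v (successors {v, w, x}): φ is true.
  w (successors {u, v}): φ is true.
  x (successors {v, y}): φ is true.
  y (successors {x}): φ is true.
Detail at u (witness):
  At u: Box (Dia (not q -> (Box p or p)) and (q and r)) is false, so not Box (Dia (not q -> (Box p or p)) and (q and r)) is true.
    At u: Box (Dia (not q -> (Box p or p)) and (q and r)) requires Dia (not q -> (Box p or p)) and (q and r) at every successor {u, w}.
      Dia (not q -> (Box p or p)) and (q and r) fails at u, so Box (Dia (not q -> (Box p or p)) and (q and r)) is false at u.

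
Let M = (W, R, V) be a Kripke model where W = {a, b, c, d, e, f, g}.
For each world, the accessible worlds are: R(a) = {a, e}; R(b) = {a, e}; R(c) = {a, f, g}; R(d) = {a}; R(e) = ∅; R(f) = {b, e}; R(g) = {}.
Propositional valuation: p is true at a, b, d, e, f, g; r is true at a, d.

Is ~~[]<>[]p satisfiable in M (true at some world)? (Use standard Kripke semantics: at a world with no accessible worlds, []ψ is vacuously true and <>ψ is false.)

Yes

Let φ = ~~[]<>[]p. Evaluate φ at each world:
  a (successors {a, e}): φ is false.
  b (successors {a, e}): φ is false.
  c (successors {a, f, g}): φ is false.
  d (successors {a}): φ is true.
  e (successors ∅): φ is true.
  f (successors {b, e}): φ is false.
  g (successors ∅): φ is true.
Detail at d (witness):
  At d: ~[]<>[]p is false, so ~~[]<>[]p is true.
    At d: []<>[]p is true, so ~[]<>[]p is false.
      At d: []<>[]p requires <>[]p at every successor {a}.
        At a: <>[]p is true.
      So []<>[]p is true at d.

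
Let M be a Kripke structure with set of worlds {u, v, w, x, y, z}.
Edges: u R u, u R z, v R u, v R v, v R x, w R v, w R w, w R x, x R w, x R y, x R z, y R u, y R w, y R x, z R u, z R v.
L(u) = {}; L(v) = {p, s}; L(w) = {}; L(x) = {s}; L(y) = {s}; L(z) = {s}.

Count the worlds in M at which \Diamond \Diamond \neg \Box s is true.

Let φ = \Diamond \Diamond \neg \Box s. Evaluate φ at each world:
  u (successors {u, z}): φ is true.
  v (successors {u, v, x}): φ is true.
  w (successors {v, w, x}): φ is true.
  x (successors {w, y, z}): φ is true.
  y (successors {u, w, x}): φ is true.
  z (successors {u, v}): φ is true.
For instance, at w:
  At w: \Diamond \Diamond \neg \Box s requires \Diamond \neg \Box s at some successor in {v, w, x}.
    \Diamond \neg \Box s holds at v, so \Diamond \Diamond \neg \Box s is true at w.
      At v: \Diamond \neg \Box s requires \neg \Box s at some successor in {u, v, x}.
        \neg \Box s holds at u, so \Diamond \neg \Box s is true at v.
Satisfying worlds: {u, v, w, x, y, z}

6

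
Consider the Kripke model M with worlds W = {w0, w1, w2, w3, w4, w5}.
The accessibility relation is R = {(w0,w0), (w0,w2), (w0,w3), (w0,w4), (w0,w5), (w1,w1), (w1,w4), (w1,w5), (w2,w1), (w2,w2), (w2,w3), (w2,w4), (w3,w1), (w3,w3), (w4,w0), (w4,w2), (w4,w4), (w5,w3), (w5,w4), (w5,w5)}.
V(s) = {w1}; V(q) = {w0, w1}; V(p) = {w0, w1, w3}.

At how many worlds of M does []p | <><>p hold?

6

Recall that []ψ holds at a world iff ψ holds at every accessible world, and <>ψ holds iff ψ holds at some accessible world.
Let φ = []p | <><>p. Evaluate φ at each world:
  w0 (successors {w0, w2, w3, w4, w5}): φ is true.
  w1 (successors {w1, w4, w5}): φ is true.
  w2 (successors {w1, w2, w3, w4}): φ is true.
  w3 (successors {w1, w3}): φ is true.
  w4 (successors {w0, w2, w4}): φ is true.
  w5 (successors {w3, w4, w5}): φ is true.
For instance, at w3:
  At w3: []p is true, <><>p is true, so []p | <><>p is true.
    At w3: []p requires p at every successor {w1, w3}.
      At w1: p is true.
      At w3: p is true.
    So []p is true at w3.
    At w3: <><>p requires <>p at some successor in {w1, w3}.
      <>p holds at w1, so <><>p is true at w3.
Satisfying worlds: {w0, w1, w2, w3, w4, w5}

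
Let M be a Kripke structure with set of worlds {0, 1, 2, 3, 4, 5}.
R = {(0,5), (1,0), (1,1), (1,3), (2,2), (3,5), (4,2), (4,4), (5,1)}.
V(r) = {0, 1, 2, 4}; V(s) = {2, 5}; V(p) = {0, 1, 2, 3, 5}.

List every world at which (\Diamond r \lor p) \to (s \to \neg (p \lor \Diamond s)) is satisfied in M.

0, 1, 3, 4

Let φ = (\Diamond r \lor p) \to (s \to \neg (p \lor \Diamond s)). Evaluate φ at each world:
  0 (successors {5}): φ is true.
  1 (successors {0, 1, 3}): φ is true.
  2 (successors {2}): φ is false.
  3 (successors {5}): φ is true.
  4 (successors {2, 4}): φ is true.
  5 (successors {1}): φ is false.
For instance, at 2:
  At 2: \Diamond r \lor p is true, s \to \neg (p \lor \Diamond s) is false, so (\Diamond r \lor p) \to (s \to \neg (p \lor \Diamond s)) is false.
    At 2: \Diamond r is true, p is true, so \Diamond r \lor p is true.
      At 2: \Diamond r requires r at some successor in {2}.
        r holds at 2, so \Diamond r is true at 2.
    At 2: s is true, \neg (p \lor \Diamond s) is false, so s \to \neg (p \lor \Diamond s) is false.
      At 2: p \lor \Diamond s is true, so \neg (p \lor \Diamond s) is false.
Satisfying worlds: {0, 1, 3, 4}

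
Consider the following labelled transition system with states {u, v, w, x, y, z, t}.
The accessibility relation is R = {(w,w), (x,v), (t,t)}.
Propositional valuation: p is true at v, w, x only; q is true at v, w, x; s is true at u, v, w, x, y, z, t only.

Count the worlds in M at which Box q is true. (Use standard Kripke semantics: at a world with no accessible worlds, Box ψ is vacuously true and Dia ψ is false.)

Let φ = Box q. Evaluate φ at each world:
  u (successors ∅): φ is true.
  v (successors ∅): φ is true.
  w (successors {w}): φ is true.
  x (successors {v}): φ is true.
  y (successors ∅): φ is true.
  z (successors ∅): φ is true.
  t (successors {t}): φ is false.
For instance, at w:
  At w: Box q requires q at every successor {w}.
    At w: q is true.
  So Box q is true at w.
Satisfying worlds: {u, v, w, x, y, z}

6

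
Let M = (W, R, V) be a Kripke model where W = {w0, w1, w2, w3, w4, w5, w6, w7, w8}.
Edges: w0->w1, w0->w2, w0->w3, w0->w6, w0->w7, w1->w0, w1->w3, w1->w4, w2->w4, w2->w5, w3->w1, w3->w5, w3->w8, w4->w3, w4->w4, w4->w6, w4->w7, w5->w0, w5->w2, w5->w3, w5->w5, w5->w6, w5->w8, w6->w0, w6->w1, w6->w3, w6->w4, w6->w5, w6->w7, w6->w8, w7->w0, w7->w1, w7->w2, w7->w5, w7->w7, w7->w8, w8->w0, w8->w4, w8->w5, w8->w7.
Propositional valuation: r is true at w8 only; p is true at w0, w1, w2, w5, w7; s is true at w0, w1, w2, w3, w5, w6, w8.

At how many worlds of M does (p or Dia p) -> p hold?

5

Recall that Dia ψ holds at a world iff ψ holds at some accessible world.
Let φ = (p or Dia p) -> p. Evaluate φ at each world:
  w0 (successors {w1, w2, w3, w6, w7}): φ is true.
  w1 (successors {w0, w3, w4}): φ is true.
  w2 (successors {w4, w5}): φ is true.
  w3 (successors {w1, w5, w8}): φ is false.
  w4 (successors {w3, w4, w6, w7}): φ is false.
  w5 (successors {w0, w2, w3, w5, w6, w8}): φ is true.
  w6 (successors {w0, w1, w3, w4, w5, w7, w8}): φ is false.
  w7 (successors {w0, w1, w2, w5, w7, w8}): φ is true.
  w8 (successors {w0, w4, w5, w7}): φ is false.
For instance, at w3:
  At w3: p or Dia p is true, p is false, so (p or Dia p) -> p is false.
    At w3: p is false, Dia p is true, so p or Dia p is true.
      At w3: Dia p requires p at some successor in {w1, w5, w8}.
        p holds at w1, so Dia p is true at w3.
Satisfying worlds: {w0, w1, w2, w5, w7}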